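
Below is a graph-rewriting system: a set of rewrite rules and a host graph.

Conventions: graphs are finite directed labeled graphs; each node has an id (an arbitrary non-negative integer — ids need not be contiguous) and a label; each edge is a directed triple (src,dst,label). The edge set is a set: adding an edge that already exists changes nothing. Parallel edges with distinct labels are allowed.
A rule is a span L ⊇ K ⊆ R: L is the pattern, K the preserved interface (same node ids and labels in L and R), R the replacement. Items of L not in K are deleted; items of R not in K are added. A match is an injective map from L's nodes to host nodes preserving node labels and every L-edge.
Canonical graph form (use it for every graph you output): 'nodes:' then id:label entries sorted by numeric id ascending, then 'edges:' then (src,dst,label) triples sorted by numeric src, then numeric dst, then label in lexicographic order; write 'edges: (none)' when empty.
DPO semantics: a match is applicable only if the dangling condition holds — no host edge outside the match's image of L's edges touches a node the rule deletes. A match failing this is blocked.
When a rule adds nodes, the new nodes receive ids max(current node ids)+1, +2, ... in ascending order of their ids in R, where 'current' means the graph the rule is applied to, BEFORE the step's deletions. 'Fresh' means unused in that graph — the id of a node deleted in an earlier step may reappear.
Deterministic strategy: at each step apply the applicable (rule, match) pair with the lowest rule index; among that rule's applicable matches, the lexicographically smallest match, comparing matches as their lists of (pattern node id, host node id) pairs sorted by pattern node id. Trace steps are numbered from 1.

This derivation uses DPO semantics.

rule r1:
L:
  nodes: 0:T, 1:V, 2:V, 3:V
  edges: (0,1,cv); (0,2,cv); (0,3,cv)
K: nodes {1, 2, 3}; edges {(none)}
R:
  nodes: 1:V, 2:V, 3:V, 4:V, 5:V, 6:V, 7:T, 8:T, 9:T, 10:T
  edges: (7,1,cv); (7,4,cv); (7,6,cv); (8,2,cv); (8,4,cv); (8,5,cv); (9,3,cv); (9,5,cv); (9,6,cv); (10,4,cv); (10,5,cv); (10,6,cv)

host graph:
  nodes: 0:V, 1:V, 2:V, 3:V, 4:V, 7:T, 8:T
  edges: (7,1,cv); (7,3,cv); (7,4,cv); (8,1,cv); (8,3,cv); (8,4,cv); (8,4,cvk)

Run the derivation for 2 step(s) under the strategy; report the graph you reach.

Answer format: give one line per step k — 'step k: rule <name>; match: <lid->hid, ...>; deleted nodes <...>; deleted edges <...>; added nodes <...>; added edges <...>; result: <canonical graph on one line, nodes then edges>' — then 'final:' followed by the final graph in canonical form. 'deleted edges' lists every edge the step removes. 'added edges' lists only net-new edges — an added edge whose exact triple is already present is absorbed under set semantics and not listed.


step 1: rule r1; match: 0->7, 1->1, 2->3, 3->4; deleted nodes 7; deleted edges (7,1,cv); (7,3,cv); (7,4,cv); added nodes 9, 10, 11, 12, 13, 14, 15; added edges (12,1,cv); (12,9,cv); (12,11,cv); (13,3,cv); (13,9,cv); (13,10,cv); (14,4,cv); (14,10,cv); (14,11,cv); (15,9,cv); (15,10,cv); (15,11,cv); result: nodes: 0:V, 1:V, 2:V, 3:V, 4:V, 8:T, 9:V, 10:V, 11:V, 12:T, 13:T, 14:T, 15:T edges: (8,1,cv); (8,3,cv); (8,4,cv); (8,4,cvk); (12,1,cv); (12,9,cv); (12,11,cv); (13,3,cv); (13,9,cv); (13,10,cv); (14,4,cv); (14,10,cv); (14,11,cv); (15,9,cv); (15,10,cv); (15,11,cv)
step 2: rule r1; match: 0->12, 1->1, 2->9, 3->11; deleted nodes 12; deleted edges (12,1,cv); (12,9,cv); (12,11,cv); added nodes 16, 17, 18, 19, 20, 21, 22; added edges (19,1,cv); (19,16,cv); (19,18,cv); (20,9,cv); (20,16,cv); (20,17,cv); (21,11,cv); (21,17,cv); (21,18,cv); (22,16,cv); (22,17,cv); (22,18,cv); result: nodes: 0:V, 1:V, 2:V, 3:V, 4:V, 8:T, 9:V, 10:V, 11:V, 13:T, 14:T, 15:T, 16:V, 17:V, 18:V, 19:T, 20:T, 21:T, 22:T edges: (8,1,cv); (8,3,cv); (8,4,cv); (8,4,cvk); (13,3,cv); (13,9,cv); (13,10,cv); (14,4,cv); (14,10,cv); (14,11,cv); (15,9,cv); (15,10,cv); (15,11,cv); (19,1,cv); (19,16,cv); (19,18,cv); (20,9,cv); (20,16,cv); (20,17,cv); (21,11,cv); (21,17,cv); (21,18,cv); (22,16,cv); (22,17,cv); (22,18,cv)
final:
nodes: 0:V, 1:V, 2:V, 3:V, 4:V, 8:T, 9:V, 10:V, 11:V, 13:T, 14:T, 15:T, 16:V, 17:V, 18:V, 19:T, 20:T, 21:T, 22:T
edges: (8,1,cv); (8,3,cv); (8,4,cv); (8,4,cvk); (13,3,cv); (13,9,cv); (13,10,cv); (14,4,cv); (14,10,cv); (14,11,cv); (15,9,cv); (15,10,cv); (15,11,cv); (19,1,cv); (19,16,cv); (19,18,cv); (20,9,cv); (20,16,cv); (20,17,cv); (21,11,cv); (21,17,cv); (21,18,cv); (22,16,cv); (22,17,cv); (22,18,cv)


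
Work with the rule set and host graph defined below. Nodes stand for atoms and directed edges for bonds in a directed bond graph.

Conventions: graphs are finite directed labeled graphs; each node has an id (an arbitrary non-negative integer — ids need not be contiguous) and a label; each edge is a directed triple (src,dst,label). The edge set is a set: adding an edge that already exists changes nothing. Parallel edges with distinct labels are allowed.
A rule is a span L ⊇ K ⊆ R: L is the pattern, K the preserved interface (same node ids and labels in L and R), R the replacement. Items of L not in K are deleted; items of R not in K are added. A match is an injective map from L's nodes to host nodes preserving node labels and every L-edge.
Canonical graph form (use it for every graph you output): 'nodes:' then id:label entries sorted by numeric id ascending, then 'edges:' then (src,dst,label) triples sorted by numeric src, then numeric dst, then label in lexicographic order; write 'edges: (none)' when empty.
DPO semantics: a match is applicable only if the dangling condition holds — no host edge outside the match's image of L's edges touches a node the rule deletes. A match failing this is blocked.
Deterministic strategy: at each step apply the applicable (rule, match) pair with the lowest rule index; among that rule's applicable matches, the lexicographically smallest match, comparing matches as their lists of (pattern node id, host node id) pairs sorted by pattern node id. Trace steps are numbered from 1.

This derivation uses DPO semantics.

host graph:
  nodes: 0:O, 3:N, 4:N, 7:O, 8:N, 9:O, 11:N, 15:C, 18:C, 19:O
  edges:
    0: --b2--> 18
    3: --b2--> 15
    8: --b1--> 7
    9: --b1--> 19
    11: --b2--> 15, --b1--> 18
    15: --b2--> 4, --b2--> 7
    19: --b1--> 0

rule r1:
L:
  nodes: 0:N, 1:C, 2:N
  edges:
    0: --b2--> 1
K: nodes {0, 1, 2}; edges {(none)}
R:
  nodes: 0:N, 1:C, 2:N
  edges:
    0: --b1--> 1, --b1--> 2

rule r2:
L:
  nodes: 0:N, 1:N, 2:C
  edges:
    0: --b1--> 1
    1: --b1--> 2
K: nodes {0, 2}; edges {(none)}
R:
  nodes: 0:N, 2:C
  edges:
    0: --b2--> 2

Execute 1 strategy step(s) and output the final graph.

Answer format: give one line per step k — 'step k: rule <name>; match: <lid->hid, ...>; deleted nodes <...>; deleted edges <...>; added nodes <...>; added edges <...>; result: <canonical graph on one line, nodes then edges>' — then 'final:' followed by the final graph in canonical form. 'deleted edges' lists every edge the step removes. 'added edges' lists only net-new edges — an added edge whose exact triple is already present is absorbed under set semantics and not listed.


step 1: rule r1; match: 0->3, 1->15, 2->4; deleted nodes (none); deleted edges (3,15,b2); added nodes (none); added edges (3,4,b1); (3,15,b1); result: nodes: 0:O, 3:N, 4:N, 7:O, 8:N, 9:O, 11:N, 15:C, 18:C, 19:O edges: (0,18,b2); (3,4,b1); (3,15,b1); (8,7,b1); (9,19,b1); (11,15,b2); (11,18,b1); (15,4,b2); (15,7,b2); (19,0,b1)
final:
nodes: 0:O, 3:N, 4:N, 7:O, 8:N, 9:O, 11:N, 15:C, 18:C, 19:O
edges: (0,18,b2); (3,4,b1); (3,15,b1); (8,7,b1); (9,19,b1); (11,15,b2); (11,18,b1); (15,4,b2); (15,7,b2); (19,0,b1)


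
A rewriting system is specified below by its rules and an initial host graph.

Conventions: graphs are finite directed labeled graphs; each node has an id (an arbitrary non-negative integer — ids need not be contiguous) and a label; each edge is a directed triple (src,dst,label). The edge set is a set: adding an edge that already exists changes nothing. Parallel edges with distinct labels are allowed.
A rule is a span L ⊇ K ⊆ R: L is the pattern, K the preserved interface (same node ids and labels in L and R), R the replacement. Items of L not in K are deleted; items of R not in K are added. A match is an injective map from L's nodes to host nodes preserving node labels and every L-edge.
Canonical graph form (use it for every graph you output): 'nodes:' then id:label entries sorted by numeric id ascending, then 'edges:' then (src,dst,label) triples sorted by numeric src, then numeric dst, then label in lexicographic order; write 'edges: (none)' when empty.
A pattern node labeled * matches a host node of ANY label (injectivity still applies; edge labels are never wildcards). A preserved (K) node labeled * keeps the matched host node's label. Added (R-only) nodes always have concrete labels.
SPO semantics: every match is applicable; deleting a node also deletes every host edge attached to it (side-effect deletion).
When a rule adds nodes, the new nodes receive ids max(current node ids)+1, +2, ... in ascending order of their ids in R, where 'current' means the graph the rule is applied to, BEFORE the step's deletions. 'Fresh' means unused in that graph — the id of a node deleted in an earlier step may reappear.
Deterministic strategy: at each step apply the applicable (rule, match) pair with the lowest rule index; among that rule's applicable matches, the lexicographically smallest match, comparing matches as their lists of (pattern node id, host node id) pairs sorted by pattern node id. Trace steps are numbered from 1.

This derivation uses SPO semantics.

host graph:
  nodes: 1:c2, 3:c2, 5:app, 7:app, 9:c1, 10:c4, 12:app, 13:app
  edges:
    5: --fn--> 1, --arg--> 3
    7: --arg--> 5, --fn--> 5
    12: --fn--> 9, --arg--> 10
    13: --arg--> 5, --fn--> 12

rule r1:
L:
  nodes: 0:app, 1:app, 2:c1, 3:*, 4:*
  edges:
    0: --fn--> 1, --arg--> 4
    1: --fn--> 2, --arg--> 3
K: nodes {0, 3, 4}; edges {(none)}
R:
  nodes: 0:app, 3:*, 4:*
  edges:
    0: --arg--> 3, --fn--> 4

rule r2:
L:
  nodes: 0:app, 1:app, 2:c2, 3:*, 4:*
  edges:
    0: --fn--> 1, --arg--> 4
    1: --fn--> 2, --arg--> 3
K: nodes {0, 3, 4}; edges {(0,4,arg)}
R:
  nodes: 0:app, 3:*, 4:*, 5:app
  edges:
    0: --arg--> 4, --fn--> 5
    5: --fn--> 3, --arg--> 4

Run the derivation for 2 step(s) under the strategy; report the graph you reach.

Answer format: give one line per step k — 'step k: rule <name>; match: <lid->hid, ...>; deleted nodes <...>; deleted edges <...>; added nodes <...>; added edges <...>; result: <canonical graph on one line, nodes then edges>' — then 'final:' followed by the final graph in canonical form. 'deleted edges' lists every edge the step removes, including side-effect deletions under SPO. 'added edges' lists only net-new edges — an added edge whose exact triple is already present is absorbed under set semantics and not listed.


step 1: rule r1; match: 0->13, 1->12, 2->9, 3->10, 4->5; deleted nodes 9, 12; deleted edges (12,9,fn); (12,10,arg); (13,5,arg); (13,12,fn); added nodes (none); added edges (13,5,fn); (13,10,arg); result: nodes: 1:c2, 3:c2, 5:app, 7:app, 10:c4, 13:app edges: (5,1,fn); (5,3,arg); (7,5,arg); (7,5,fn); (13,5,fn); (13,10,arg)
step 2: rule r2; match: 0->13, 1->5, 2->1, 3->3, 4->10; deleted nodes 1, 5; deleted edges (5,1,fn); (5,3,arg); (7,5,arg); (7,5,fn); (13,5,fn); added nodes 14; added edges (13,14,fn); (14,3,fn); (14,10,arg); result: nodes: 3:c2, 7:app, 10:c4, 13:app, 14:app edges: (13,10,arg); (13,14,fn); (14,3,fn); (14,10,arg)
final:
nodes: 3:c2, 7:app, 10:c4, 13:app, 14:app
edges: (13,10,arg); (13,14,fn); (14,3,fn); (14,10,arg)


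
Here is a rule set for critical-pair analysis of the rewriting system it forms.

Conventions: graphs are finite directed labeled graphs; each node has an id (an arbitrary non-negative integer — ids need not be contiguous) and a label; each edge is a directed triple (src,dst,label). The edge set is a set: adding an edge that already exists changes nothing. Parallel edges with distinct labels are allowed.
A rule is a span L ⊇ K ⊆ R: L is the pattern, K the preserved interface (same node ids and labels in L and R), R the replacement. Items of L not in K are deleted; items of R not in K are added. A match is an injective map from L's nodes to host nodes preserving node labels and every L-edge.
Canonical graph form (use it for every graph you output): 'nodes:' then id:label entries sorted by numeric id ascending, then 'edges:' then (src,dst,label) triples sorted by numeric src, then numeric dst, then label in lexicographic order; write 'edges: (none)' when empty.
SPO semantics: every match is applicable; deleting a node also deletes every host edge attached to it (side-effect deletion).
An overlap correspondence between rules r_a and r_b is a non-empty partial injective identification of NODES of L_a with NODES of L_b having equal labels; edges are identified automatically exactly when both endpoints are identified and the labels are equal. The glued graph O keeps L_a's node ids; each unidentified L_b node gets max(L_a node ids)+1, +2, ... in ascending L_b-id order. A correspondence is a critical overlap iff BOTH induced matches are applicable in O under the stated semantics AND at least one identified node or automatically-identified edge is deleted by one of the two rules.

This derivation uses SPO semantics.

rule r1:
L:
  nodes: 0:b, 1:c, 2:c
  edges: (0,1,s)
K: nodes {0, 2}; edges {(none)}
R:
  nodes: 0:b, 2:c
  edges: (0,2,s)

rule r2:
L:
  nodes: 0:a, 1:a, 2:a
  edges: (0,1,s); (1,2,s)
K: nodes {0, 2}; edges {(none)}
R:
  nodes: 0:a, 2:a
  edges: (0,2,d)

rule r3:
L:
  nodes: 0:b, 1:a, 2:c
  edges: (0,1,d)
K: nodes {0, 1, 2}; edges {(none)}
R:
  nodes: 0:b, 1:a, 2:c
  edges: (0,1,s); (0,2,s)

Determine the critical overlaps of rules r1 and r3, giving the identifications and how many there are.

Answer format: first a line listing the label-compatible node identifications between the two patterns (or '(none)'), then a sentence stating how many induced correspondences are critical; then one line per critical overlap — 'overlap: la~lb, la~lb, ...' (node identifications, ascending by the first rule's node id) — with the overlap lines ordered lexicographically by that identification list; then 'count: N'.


label-compatible node identifications between L(r1) and L(r3): 0~0, 1~2, 2~2
2 of the induced correspondences are critical overlaps of r1 and r3.
overlap: 0~0, 1~2
overlap: 1~2
count: 2


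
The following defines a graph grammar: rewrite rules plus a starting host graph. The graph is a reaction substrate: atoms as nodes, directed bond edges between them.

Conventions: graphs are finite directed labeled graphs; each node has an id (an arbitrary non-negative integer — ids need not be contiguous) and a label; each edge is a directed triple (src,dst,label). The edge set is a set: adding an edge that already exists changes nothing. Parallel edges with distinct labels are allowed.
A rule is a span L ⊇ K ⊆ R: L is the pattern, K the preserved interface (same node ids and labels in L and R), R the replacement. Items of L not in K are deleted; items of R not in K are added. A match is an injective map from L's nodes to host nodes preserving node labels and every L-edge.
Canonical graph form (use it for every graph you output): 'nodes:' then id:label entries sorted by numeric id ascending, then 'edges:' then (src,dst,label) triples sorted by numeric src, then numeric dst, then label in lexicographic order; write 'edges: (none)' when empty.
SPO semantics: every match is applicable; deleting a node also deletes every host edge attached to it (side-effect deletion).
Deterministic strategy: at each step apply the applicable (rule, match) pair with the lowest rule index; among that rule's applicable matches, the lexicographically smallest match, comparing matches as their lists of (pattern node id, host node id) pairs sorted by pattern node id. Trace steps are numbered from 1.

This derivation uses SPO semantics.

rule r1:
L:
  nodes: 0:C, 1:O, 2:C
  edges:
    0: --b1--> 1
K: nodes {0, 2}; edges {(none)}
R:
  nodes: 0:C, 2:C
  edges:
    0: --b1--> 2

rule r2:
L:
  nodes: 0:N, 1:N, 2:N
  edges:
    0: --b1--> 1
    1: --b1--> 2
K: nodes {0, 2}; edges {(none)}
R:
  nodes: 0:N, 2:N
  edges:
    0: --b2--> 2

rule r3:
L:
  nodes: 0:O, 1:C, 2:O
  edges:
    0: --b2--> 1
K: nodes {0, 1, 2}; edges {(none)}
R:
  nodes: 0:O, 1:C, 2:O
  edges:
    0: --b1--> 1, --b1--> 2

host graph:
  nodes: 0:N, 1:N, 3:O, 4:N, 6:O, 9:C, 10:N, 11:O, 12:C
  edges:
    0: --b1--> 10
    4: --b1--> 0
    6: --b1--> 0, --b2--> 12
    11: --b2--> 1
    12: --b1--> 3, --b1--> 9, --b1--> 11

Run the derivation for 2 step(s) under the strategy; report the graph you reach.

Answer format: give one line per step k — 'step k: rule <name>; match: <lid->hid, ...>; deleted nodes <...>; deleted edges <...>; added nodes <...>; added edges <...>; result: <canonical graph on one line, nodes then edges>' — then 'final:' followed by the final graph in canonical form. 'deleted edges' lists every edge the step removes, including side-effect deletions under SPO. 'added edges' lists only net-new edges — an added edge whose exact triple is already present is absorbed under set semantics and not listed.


step 1: rule r1; match: 0->12, 1->3, 2->9; deleted nodes 3; deleted edges (12,3,b1); added nodes (none); added edges (none); result: nodes: 0:N, 1:N, 4:N, 6:O, 9:C, 10:N, 11:O, 12:C edges: (0,10,b1); (4,0,b1); (6,0,b1); (6,12,b2); (11,1,b2); (12,9,b1); (12,11,b1)
step 2: rule r1; match: 0->12, 1->11, 2->9; deleted nodes 11; deleted edges (11,1,b2); (12,11,b1); added nodes (none); added edges (none); result: nodes: 0:N, 1:N, 4:N, 6:O, 9:C, 10:N, 12:C edges: (0,10,b1); (4,0,b1); (6,0,b1); (6,12,b2); (12,9,b1)
final:
nodes: 0:N, 1:N, 4:N, 6:O, 9:C, 10:N, 12:C
edges: (0,10,b1); (4,0,b1); (6,0,b1); (6,12,b2); (12,9,b1)


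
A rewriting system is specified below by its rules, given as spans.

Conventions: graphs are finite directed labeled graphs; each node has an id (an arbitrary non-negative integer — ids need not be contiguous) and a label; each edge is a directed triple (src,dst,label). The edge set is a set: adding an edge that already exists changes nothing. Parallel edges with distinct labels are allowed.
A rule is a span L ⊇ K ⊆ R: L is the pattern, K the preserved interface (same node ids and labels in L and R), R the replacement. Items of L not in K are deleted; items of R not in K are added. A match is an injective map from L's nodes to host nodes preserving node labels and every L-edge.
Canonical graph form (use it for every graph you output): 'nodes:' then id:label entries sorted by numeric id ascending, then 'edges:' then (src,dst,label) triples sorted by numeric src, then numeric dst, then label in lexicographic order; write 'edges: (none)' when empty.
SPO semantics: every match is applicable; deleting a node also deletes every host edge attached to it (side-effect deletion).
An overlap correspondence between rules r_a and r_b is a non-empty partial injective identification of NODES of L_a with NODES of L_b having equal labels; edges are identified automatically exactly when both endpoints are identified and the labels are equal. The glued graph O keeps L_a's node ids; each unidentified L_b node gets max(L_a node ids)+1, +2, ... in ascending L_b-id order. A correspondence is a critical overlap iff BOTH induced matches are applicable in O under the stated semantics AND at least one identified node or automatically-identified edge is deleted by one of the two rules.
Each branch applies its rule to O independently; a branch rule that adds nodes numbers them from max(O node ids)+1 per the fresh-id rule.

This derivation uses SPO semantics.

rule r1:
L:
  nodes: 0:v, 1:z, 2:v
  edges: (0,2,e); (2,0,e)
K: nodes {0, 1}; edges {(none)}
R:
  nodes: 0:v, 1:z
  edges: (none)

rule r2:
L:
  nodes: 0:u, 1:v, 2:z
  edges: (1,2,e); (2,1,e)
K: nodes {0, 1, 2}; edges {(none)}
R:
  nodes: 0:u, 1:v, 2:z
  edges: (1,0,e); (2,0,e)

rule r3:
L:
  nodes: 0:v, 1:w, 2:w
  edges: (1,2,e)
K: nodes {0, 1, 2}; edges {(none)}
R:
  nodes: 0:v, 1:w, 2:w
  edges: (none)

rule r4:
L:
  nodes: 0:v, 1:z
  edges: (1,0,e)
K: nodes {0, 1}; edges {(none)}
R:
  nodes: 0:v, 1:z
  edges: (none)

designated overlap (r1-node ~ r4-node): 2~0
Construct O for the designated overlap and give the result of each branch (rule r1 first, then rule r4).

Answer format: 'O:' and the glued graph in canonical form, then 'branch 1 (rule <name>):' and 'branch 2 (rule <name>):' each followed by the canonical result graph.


O:
nodes: 0:v, 1:z, 2:v, 3:z
edges: (0,2,e); (2,0,e); (3,2,e)
branch 1 (rule r1):
nodes: 0:v, 1:z, 3:z
edges: (none)
branch 2 (rule r4):
nodes: 0:v, 1:z, 2:v, 3:z
edges: (0,2,e); (2,0,e)


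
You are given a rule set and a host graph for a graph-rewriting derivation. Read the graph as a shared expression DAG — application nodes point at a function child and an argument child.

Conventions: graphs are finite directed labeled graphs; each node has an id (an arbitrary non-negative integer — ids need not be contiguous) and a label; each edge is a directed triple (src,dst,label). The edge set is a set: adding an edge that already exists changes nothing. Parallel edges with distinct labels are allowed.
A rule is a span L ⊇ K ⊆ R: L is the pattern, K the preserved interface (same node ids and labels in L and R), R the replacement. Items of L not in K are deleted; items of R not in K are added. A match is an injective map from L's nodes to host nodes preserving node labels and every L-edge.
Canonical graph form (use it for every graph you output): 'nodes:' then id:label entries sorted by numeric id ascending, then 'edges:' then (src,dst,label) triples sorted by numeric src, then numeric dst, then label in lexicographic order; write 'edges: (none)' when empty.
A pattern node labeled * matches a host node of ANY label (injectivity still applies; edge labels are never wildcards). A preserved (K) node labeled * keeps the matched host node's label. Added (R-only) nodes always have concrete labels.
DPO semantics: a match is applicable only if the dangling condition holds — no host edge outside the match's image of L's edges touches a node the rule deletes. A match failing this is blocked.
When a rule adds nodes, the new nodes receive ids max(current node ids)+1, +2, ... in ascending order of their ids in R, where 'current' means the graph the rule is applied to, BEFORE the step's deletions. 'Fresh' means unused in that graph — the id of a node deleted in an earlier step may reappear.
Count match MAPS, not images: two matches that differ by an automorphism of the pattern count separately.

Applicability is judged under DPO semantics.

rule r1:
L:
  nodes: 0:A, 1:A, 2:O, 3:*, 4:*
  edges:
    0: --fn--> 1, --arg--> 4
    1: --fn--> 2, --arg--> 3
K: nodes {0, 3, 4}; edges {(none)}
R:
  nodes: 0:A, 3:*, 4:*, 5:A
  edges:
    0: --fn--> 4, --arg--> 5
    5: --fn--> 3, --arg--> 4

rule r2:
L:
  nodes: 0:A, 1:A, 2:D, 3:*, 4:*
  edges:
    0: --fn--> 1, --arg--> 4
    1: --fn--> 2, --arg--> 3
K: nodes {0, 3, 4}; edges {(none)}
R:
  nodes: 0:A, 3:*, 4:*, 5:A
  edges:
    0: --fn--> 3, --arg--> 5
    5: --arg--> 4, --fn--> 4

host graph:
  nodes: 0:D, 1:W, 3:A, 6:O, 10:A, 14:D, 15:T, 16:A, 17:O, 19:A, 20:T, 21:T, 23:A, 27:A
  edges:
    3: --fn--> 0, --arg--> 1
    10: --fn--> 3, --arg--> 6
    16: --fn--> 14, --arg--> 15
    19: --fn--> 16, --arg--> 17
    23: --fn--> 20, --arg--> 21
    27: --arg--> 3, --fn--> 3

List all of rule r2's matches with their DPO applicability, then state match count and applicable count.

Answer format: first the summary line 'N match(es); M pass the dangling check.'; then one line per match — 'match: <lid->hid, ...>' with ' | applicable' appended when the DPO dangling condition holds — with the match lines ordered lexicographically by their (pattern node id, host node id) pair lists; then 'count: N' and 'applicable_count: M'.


2 match(es); 1 pass the dangling check.
match: 0->10, 1->3, 2->0, 3->1, 4->6
match: 0->19, 1->16, 2->14, 3->15, 4->17 | applicable
count: 2
applicable_count: 1


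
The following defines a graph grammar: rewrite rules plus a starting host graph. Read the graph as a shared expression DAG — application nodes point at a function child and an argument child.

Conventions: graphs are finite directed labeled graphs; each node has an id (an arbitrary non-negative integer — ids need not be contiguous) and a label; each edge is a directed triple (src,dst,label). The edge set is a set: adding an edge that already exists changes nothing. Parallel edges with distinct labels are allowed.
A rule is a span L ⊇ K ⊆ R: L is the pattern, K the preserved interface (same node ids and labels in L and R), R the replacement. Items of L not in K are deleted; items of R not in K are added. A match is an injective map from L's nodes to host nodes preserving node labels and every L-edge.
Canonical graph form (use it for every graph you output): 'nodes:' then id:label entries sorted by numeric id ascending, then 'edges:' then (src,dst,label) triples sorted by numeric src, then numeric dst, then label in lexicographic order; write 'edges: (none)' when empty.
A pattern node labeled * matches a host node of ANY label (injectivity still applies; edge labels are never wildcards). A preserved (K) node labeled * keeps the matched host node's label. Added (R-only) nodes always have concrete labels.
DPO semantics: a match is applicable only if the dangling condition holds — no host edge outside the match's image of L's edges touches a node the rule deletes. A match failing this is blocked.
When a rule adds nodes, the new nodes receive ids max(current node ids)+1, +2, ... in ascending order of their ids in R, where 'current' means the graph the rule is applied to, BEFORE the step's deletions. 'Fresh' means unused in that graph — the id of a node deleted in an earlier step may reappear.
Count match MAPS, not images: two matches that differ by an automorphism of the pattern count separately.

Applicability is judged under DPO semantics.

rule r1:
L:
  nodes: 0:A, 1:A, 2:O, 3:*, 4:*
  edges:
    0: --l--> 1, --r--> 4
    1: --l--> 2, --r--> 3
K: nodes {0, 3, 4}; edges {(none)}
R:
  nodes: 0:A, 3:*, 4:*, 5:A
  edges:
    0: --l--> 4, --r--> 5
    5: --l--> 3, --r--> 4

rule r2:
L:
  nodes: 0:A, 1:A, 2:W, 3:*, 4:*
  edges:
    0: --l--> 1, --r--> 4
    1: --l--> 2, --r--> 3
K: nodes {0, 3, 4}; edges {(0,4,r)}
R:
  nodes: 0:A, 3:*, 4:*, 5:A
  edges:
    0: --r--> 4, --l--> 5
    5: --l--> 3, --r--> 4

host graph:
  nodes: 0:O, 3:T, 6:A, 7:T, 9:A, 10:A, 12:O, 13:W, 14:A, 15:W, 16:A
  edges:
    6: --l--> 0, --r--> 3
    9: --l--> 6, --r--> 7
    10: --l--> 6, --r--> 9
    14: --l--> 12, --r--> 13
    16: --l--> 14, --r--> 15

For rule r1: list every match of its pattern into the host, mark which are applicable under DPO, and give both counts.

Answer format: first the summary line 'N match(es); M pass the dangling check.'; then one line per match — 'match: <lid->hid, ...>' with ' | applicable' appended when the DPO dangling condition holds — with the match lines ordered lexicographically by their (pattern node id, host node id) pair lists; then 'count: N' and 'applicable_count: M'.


3 match(es); 1 pass the dangling check.
match: 0->9, 1->6, 2->0, 3->3, 4->7
match: 0->10, 1->6, 2->0, 3->3, 4->9
match: 0->16, 1->14, 2->12, 3->13, 4->15 | applicable
count: 3
applicable_count: 1


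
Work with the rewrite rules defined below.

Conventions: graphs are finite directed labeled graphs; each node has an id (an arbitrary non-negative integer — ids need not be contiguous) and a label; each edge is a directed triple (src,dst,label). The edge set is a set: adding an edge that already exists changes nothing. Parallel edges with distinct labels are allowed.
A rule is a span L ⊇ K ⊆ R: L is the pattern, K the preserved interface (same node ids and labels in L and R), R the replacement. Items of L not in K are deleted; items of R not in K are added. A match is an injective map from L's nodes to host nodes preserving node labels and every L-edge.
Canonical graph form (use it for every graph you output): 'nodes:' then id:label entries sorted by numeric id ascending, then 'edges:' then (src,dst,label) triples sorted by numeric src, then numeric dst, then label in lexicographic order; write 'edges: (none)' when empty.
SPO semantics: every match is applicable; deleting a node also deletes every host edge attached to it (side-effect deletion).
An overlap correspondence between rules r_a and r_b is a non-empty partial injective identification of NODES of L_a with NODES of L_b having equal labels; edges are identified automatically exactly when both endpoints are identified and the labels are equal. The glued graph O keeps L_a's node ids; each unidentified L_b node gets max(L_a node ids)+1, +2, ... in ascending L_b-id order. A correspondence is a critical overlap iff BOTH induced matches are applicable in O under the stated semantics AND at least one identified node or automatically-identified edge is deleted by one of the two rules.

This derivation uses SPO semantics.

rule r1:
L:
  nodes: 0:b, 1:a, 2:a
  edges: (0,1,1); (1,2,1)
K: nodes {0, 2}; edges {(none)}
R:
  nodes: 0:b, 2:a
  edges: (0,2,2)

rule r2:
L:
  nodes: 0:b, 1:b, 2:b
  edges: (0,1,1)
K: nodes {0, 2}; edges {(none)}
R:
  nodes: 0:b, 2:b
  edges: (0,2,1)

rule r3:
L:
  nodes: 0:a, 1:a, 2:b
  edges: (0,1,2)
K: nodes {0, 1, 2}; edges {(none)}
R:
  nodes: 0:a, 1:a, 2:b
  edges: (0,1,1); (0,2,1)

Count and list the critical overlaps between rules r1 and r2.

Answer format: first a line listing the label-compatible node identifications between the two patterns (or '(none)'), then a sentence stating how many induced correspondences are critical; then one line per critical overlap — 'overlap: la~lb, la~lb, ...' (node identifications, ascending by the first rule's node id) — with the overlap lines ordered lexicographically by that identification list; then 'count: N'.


label-compatible node identifications between L(r1) and L(r2): 0~0, 0~1, 0~2
1 of the induced correspondences is a critical overlap of r1 and r2.
overlap: 0~1
count: 1


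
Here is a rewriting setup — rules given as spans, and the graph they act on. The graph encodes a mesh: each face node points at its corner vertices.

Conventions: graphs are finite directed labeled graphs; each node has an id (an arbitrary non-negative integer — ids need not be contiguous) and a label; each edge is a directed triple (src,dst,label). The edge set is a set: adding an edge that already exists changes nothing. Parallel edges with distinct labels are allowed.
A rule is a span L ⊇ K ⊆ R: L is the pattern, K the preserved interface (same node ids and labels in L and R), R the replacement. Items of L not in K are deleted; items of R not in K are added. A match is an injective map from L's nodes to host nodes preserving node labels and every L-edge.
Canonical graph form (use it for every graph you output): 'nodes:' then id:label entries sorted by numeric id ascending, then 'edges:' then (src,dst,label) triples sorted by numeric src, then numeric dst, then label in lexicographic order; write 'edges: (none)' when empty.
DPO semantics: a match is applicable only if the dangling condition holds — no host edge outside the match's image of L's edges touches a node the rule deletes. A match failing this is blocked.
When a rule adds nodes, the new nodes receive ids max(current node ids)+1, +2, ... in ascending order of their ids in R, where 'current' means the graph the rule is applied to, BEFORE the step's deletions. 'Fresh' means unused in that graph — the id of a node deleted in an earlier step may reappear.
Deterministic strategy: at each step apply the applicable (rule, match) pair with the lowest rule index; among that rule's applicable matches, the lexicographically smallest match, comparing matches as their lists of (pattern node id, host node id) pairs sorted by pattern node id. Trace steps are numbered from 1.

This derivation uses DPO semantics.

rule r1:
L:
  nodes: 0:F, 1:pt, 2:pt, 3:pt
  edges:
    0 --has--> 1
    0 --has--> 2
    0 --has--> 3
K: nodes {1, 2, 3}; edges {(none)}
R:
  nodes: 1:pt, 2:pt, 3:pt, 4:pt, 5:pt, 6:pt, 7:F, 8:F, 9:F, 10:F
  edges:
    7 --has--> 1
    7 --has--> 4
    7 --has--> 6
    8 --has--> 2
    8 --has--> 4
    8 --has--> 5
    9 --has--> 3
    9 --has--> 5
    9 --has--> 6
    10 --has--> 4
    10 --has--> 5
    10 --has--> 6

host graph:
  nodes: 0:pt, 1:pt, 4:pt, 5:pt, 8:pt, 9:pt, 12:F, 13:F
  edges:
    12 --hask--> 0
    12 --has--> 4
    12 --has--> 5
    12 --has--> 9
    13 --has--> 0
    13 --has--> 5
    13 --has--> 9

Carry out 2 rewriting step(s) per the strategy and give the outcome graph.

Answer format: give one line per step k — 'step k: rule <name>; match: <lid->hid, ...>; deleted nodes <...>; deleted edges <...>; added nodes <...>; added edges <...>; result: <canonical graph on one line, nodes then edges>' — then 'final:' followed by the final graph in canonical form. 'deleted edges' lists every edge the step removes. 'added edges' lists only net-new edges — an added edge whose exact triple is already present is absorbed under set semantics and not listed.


step 1: rule r1; match: 0->13, 1->0, 2->5, 3->9; deleted nodes 13; deleted edges (13,0,has); (13,5,has); (13,9,has); added nodes 14, 15, 16, 17, 18, 19, 20; added edges (17,0,has); (17,14,has); (17,16,has); (18,5,has); (18,14,has); (18,15,has); (19,9,has); (19,15,has); (19,16,has); (20,14,has); (20,15,has); (20,16,has); result: nodes: 0:pt, 1:pt, 4:pt, 5:pt, 8:pt, 9:pt, 12:F, 14:pt, 15:pt, 16:pt, 17:F, 18:F, 19:F, 20:F edges: (12,0,hask); (12,4,has); (12,5,has); (12,9,has); (17,0,has); (17,14,has); (17,16,has); (18,5,has); (18,14,has); (18,15,has); (19,9,has); (19,15,has); (19,16,has); (20,14,has); (20,15,has); (20,16,has)
step 2: rule r1; match: 0->17, 1->0, 2->14, 3->16; deleted nodes 17; deleted edges (17,0,has); (17,14,has); (17,16,has); added nodes 21, 22, 23, 24, 25, 26, 27; added edges (24,0,has); (24,21,has); (24,23,has); (25,14,has); (25,21,has); (25,22,has); (26,16,has); (26,22,has); (26,23,has); (27,21,has); (27,22,has); (27,23,has); result: nodes: 0:pt, 1:pt, 4:pt, 5:pt, 8:pt, 9:pt, 12:F, 14:pt, 15:pt, 16:pt, 18:F, 19:F, 20:F, 21:pt, 22:pt, 23:pt, 24:F, 25:F, 26:F, 27:F edges: (12,0,hask); (12,4,has); (12,5,has); (12,9,has); (18,5,has); (18,14,has); (18,15,has); (19,9,has); (19,15,has); (19,16,has); (20,14,has); (20,15,has); (20,16,has); (24,0,has); (24,21,has); (24,23,has); (25,14,has); (25,21,has); (25,22,has); (26,16,has); (26,22,has); (26,23,has); (27,21,has); (27,22,has); (27,23,has)
final:
nodes: 0:pt, 1:pt, 4:pt, 5:pt, 8:pt, 9:pt, 12:F, 14:pt, 15:pt, 16:pt, 18:F, 19:F, 20:F, 21:pt, 22:pt, 23:pt, 24:F, 25:F, 26:F, 27:F
edges: (12,0,hask); (12,4,has); (12,5,has); (12,9,has); (18,5,has); (18,14,has); (18,15,has); (19,9,has); (19,15,has); (19,16,has); (20,14,has); (20,15,has); (20,16,has); (24,0,has); (24,21,has); (24,23,has); (25,14,has); (25,21,has); (25,22,has); (26,16,has); (26,22,has); (26,23,has); (27,21,has); (27,22,has); (27,23,has)


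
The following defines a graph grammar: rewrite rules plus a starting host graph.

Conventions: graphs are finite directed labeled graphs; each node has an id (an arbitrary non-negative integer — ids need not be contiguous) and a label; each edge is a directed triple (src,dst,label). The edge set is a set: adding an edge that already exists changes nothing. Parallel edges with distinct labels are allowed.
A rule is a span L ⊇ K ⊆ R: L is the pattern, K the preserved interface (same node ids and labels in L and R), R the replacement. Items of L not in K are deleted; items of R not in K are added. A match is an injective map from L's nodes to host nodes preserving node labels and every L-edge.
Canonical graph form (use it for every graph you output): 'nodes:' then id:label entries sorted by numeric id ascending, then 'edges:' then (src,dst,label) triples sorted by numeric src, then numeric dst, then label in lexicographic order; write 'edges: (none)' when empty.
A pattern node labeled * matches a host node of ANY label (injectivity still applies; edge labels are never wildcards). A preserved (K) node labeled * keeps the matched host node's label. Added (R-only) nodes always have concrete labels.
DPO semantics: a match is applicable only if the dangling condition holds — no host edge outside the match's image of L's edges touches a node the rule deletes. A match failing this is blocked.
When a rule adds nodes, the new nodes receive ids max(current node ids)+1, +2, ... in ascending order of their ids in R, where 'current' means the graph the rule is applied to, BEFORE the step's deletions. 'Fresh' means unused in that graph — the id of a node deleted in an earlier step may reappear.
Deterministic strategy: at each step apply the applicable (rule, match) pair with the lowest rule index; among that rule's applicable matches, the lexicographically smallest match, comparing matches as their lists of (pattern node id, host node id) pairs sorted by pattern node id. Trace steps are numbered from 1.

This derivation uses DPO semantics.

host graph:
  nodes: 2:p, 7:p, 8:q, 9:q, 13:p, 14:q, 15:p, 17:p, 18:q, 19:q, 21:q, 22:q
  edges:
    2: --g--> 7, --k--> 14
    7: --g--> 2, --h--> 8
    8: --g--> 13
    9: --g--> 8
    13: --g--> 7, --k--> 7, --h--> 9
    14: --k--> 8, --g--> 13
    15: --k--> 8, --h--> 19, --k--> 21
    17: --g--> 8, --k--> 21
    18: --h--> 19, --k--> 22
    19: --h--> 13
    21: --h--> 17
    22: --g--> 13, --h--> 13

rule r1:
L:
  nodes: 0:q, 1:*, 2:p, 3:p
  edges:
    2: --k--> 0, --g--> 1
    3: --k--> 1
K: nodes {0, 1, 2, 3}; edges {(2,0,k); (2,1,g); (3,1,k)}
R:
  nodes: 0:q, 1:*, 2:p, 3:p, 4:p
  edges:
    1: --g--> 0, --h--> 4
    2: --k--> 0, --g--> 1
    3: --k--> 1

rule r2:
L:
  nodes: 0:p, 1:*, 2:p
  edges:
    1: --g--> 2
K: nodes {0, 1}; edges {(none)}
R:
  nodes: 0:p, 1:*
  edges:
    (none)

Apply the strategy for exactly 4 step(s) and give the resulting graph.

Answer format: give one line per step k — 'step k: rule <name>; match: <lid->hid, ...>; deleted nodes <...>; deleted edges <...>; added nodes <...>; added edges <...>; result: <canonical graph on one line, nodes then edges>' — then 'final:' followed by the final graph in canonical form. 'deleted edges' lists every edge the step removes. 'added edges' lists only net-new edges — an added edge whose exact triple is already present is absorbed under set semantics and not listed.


step 1: rule r1; match: 0->14, 1->7, 2->2, 3->13; deleted nodes (none); deleted edges (none); added nodes 23; added edges (7,14,g); (7,23,h); result: nodes: 2:p, 7:p, 8:q, 9:q, 13:p, 14:q, 15:p, 17:p, 18:q, 19:q, 21:q, 22:q, 23:p edges: (2,7,g); (2,14,k); (7,2,g); (7,8,h); (7,14,g); (7,23,h); (8,13,g); (9,8,g); (13,7,g); (13,7,k); (13,9,h); (14,8,k); (14,13,g); (15,8,k); (15,19,h); (15,21,k); (17,8,g); (17,21,k); (18,19,h); (18,22,k); (19,13,h); (21,17,h); (22,13,g); (22,13,h)
step 2: rule r1; match: 0->14, 1->7, 2->2, 3->13; deleted nodes (none); deleted edges (none); added nodes 24; added edges (7,24,h); result: nodes: 2:p, 7:p, 8:q, 9:q, 13:p, 14:q, 15:p, 17:p, 18:q, 19:q, 21:q, 22:q, 23:p, 24:p edges: (2,7,g); (2,14,k); (7,2,g); (7,8,h); (7,14,g); (7,23,h); (7,24,h); (8,13,g); (9,8,g); (13,7,g); (13,7,k); (13,9,h); (14,8,k); (14,13,g); (15,8,k); (15,19,h); (15,21,k); (17,8,g); (17,21,k); (18,19,h); (18,22,k); (19,13,h); (21,17,h); (22,13,g); (22,13,h)
step 3: rule r1; match: 0->14, 1->7, 2->2, 3->13; deleted nodes (none); deleted edges (none); added nodes 25; added edges (7,25,h); result: nodes: 2:p, 7:p, 8:q, 9:q, 13:p, 14:q, 15:p, 17:p, 18:q, 19:q, 21:q, 22:q, 23:p, 24:p, 25:p edges: (2,7,g); (2,14,k); (7,2,g); (7,8,h); (7,14,g); (7,23,h); (7,24,h); (7,25,h); (8,13,g); (9,8,g); (13,7,g); (13,7,k); (13,9,h); (14,8,k); (14,13,g); (15,8,k); (15,19,h); (15,21,k); (17,8,g); (17,21,k); (18,19,h); (18,22,k); (19,13,h); (21,17,h); (22,13,g); (22,13,h)
step 4: rule r1; match: 0->14, 1->7, 2->2, 3->13; deleted nodes (none); deleted edges (none); added nodes 26; added edges (7,26,h); result: nodes: 2:p, 7:p, 8:q, 9:q, 13:p, 14:q, 15:p, 17:p, 18:q, 19:q, 21:q, 22:q, 23:p, 24:p, 25:p, 26:p edges: (2,7,g); (2,14,k); (7,2,g); (7,8,h); (7,14,g); (7,23,h); (7,24,h); (7,25,h); (7,26,h); (8,13,g); (9,8,g); (13,7,g); (13,7,k); (13,9,h); (14,8,k); (14,13,g); (15,8,k); (15,19,h); (15,21,k); (17,8,g); (17,21,k); (18,19,h); (18,22,k); (19,13,h); (21,17,h); (22,13,g); (22,13,h)
final:
nodes: 2:p, 7:p, 8:q, 9:q, 13:p, 14:q, 15:p, 17:p, 18:q, 19:q, 21:q, 22:q, 23:p, 24:p, 25:p, 26:p
edges: (2,7,g); (2,14,k); (7,2,g); (7,8,h); (7,14,g); (7,23,h); (7,24,h); (7,25,h); (7,26,h); (8,13,g); (9,8,g); (13,7,g); (13,7,k); (13,9,h); (14,8,k); (14,13,g); (15,8,k); (15,19,h); (15,21,k); (17,8,g); (17,21,k); (18,19,h); (18,22,k); (19,13,h); (21,17,h); (22,13,g); (22,13,h)
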